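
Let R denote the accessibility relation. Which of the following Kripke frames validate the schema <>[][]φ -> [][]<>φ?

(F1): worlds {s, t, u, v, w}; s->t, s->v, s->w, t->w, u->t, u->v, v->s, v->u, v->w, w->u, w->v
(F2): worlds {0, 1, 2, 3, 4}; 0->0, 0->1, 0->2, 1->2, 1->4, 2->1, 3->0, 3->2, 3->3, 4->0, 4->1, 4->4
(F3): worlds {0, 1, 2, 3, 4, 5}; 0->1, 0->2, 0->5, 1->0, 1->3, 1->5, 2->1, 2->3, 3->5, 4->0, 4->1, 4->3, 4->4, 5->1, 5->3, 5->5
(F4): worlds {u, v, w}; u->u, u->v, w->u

(F3)

This is the axiom for a generalized confluence (Geach) condition; its first-order frame correspondent is forall x forall y forall z ((xRy & x R^2 z) -> exists w (y R^2 w & zRw)).
(F1): fails — vRu, vR²u but no w* with uR²w* and uRw*.
(F2): fails — 0R2, 0R²2 but no w with 2R²w and 2Rw.
(F3): condition met.
(F4): fails — uRu, uR²v but no t with uR²t and vRt.
Valid on: (F3).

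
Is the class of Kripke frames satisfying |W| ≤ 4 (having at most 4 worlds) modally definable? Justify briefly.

Modal frame validity is preserved under disjoint unions.
Any modal formula valid on each of 5 disjoint one-world frames is valid on their disjoint union (validity is preserved under disjoint unions). Each one-world frame has |W|=1≤4, but the union has |W|=5.
So the class is not modally definable.

No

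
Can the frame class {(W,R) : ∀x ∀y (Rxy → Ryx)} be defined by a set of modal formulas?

The condition is symmetry. A defining modal formula is r → □◇r.
Suppose r→□◇r is valid. Take Rxy and set V(r)={x}. Then r at x, so □◇r at x, so ◇r at y, so some z with Ryz has r; z=x, i.e. Ryx.

Definable; r → □◇r defines it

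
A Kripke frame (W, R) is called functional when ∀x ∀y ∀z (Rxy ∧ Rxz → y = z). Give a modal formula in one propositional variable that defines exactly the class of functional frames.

The condition is partial functionality. The CD schema ◇q → □q defines it.
Suppose ◇q→□q is valid. Take Rxy, Rxz and set V(q)={y}. Then ◇q at x, so □q at x, so q at z, i.e. z=y.

◇q → □q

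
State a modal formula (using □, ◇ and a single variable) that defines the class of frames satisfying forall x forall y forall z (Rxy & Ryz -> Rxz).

□q → □□q

A defining formula is □q → □□q (the 4 axiom).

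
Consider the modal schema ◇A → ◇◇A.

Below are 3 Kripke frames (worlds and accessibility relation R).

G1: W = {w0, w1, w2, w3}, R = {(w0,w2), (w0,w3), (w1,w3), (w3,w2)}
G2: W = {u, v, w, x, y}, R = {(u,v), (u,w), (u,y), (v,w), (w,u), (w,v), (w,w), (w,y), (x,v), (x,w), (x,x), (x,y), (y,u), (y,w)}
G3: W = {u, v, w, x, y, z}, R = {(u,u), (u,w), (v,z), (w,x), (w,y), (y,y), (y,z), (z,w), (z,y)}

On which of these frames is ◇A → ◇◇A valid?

G2

This is the axiom for a generalized confluence (Geach) condition; its first-order frame correspondent is ∀x ∀y (xRy → ∃w (y = w ∧ xR²w)).
G1: fails — w0Rw3 but no w with w3=w and w0R²w.
G2: condition met.
G3: fails — vRz but no t with z=t and vR²t.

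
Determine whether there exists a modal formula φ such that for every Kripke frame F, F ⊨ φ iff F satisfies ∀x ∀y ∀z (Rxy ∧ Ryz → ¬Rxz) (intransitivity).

Any modally definable frame class is closed under surjective bounded morphisms.
The 3-cycle (worlds w0,w1,w2 with w0→w1→w2→w0) is intransitive. Mapping every world to a single reflexive point • is a surjective bounded morphism; the reflexive point is not intransitive (R••∧R•• but R••).
So no modal formula (or set of formulas) defines exactly the intransitive frames.

No — not modally definable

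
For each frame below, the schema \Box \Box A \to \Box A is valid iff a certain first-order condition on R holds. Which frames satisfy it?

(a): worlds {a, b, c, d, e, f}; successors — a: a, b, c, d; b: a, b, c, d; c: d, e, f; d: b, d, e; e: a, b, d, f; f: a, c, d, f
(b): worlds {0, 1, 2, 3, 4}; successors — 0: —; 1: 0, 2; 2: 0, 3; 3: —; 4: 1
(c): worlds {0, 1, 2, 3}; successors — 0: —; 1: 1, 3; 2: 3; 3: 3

This is the axiom for density; its first-order frame correspondent is \forall x \forall y (Rxy \to \exists z (Rxz \wedge Rzy)).
(a): condition met.
(b): fails — R12 but no z with R1z and Rz2.
(c): condition met.
Valid on: (a), (c).

(a), (c)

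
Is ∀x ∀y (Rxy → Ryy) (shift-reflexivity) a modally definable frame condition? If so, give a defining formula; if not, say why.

Yes, by □(□r → r)

Yes: it is shift-reflexivity, defined by the T□ schema □(□r → r).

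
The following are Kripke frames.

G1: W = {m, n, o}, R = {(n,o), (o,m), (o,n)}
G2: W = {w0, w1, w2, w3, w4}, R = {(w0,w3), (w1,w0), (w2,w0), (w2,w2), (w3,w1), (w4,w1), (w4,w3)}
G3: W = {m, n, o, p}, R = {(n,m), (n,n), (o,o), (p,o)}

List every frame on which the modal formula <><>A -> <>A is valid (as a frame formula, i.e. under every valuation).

Frame correspondent (Sahlqvist): forall x forall y forall z (Rxy & Ryz -> Rxz) — i.e. transitivity.
G1: fails — Rno and Rom but not Rnm.
G2: fails — Rw1w0 and Rw0w3 but not Rw1w3.
G3: condition met.
Valid on: G3.

G3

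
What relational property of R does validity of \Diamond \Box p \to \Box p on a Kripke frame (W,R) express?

the Euclidean property: \forall x \forall y \forall z (Rxy \wedge Rxz \to Ryz)

This is frame-equivalent to ◇p → □◇p (substitute ¬p for p and contrapose).
Suppose ◇p→□◇p is valid. Take Rxy, Rxz and set V(p)={y}. Then ◇p at x, so □◇p at x, so ◇p at z, so some w with Rzw has p; w=y, i.e. Rzy. By symmetry of the argument, Ryz.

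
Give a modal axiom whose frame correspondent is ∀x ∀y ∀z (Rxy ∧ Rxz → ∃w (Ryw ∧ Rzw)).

A defining formula is ◇□q → □◇q (the .2 axiom).
Suppose ◇□q→□◇q is valid. Take Rxy, Rxz and set V(q)={w : Ryw}. Then □q at y so ◇□q at x, so □◇q at x, so ◇q at z, giving w with Rzw and Ryw.

◇□q → □◇q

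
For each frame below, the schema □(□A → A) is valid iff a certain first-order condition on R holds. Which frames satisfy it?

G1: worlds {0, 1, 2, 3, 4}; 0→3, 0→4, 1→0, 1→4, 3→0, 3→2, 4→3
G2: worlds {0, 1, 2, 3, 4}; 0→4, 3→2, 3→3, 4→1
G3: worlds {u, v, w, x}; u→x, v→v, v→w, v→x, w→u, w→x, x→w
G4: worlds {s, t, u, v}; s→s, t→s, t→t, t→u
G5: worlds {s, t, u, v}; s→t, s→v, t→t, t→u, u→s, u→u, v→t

This is the axiom for shift-reflexivity; its first-order frame correspondent is ∀x ∀y (Rxy → Ryy).
G1: fails — R10 but not R00.
G2: fails — R04 but not R44.
G3: fails — Rxw but not Rww.
G4: fails — Rtu but not Ruu.
G5: fails — Rus but not Rss.
Valid on no frame.

none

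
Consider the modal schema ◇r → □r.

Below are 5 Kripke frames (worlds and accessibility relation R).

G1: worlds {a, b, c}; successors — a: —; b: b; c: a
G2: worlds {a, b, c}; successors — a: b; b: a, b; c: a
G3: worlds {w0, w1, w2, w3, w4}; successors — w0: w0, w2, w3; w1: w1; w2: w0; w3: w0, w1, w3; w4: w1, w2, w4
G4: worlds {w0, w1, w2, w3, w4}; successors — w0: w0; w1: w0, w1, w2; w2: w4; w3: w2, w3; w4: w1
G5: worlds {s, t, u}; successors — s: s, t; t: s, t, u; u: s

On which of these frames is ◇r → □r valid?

G1

Frame correspondent (Sahlqvist): ∀x ∀y ∀z (Rxy ∧ Rxz → y = z) — i.e. partial functionality.
G1: condition met.
G2: fails — b sees both a and b.
G3: fails — w0 sees both w0 and w2.
G4: fails — w1 sees both w0 and w1.
G5: fails — s sees both s and t.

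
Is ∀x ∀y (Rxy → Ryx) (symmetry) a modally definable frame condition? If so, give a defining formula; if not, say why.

Yes — defined by q → □◇q

The condition is symmetry. A defining modal formula is q → □◇q.
Suppose q→□◇q is valid. Take Rxy and set V(q)={x}. Then q at x, so □◇q at x, so ◇q at y, so some z with Ryz has q; z=x, i.e. Ryx.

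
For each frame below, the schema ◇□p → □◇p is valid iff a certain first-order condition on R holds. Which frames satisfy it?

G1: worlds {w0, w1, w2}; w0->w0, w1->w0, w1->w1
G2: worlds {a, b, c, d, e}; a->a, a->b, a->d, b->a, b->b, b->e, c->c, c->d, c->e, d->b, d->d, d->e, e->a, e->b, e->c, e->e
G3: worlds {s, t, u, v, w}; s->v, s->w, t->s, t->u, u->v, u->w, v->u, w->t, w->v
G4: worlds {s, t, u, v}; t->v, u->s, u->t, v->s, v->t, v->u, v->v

This is the axiom for convergence; its first-order frame correspondent is ∀x ∀y ∀z (Rxy ∧ Rxz → ∃w (Ryw ∧ Rzw)).
G1: ✓.
G2: ✓.
G3: fails — Rsv and Rsw but v and w have no common successor.
G4: fails — Rut and Rus but t and s have no common successor.
Valid on: G1, G2.

G1, G2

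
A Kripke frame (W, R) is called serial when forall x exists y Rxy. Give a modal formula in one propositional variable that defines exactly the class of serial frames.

□r → ◇r

The condition is seriality. The D schema □r → ◇r defines it.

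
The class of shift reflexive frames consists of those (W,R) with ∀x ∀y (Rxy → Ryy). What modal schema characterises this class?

□(□q → q)

This is shift-reflexivity; the standard corresponding axiom is T□: □(□q → q).
Suppose □(□q→q) is valid. Take Rxy and set V(q)={w : Ryw}. Then at y, □q holds; since □(□q→q) at x, □q→q at y, so q at y, i.e. Ryy.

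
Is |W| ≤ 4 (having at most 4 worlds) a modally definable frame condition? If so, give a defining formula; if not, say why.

If a class were modally definable it would be closed under disjoint unions (Goldblatt–Thomason).
Any modal formula valid on each of 5 disjoint one-world frames is valid on their disjoint union (validity is preserved under disjoint unions). Each one-world frame has |W|=1≤4, but the union has |W|=5.
So the class is not modally definable.

No — not modally definable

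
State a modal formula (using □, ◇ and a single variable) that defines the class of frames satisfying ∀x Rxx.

□r → r

This is reflexivity; the standard corresponding axiom is T: □r → r.
Suppose □r→r is valid. At any x set V(r)={w : Rxw}. Then □r holds at x, so r holds at x, i.e. Rxx.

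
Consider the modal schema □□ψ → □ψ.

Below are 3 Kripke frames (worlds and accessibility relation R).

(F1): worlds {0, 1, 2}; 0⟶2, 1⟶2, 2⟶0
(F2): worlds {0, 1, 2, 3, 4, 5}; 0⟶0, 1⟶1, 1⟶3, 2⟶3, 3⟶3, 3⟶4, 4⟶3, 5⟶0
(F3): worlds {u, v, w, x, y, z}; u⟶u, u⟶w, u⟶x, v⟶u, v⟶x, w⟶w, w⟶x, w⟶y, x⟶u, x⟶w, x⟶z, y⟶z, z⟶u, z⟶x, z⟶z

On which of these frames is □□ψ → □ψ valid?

This is the axiom for density; its first-order frame correspondent is ∀x ∀y (Rxy → ∃z (Rxz ∧ Rzy)).
(F1): fails — R12 but no z with R1z and Rz2.
(F2): ✓.
(F3): ✓.

(F2), (F3)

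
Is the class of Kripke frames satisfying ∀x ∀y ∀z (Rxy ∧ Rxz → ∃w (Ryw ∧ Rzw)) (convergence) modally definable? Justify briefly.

This is a Sahlqvist condition; the .2 axiom ◇□p → □◇p defines it.
Suppose ◇□p→□◇p is valid. Take Rxy, Rxz and set V(p)={w : Ryw}. Then □p at y so ◇□p at x, so □◇p at x, so ◇p at z, giving w with Rzw and Ryw.

Yes — defined by ◇□p → □◇p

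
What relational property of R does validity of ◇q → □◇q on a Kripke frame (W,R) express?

This is the 5 axiom.
Its frame correspondent is the Euclidean property — ∀x ∀y ∀z (Rxy ∧ Rxz → Ryz).

The Euclidean property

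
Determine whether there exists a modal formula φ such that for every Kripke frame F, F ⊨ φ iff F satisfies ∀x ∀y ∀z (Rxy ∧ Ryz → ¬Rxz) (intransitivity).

No

Modal frame validity is preserved under surjective bounded morphisms.
The 3-cycle (worlds w0,w1,w2 with w0→w1→w2→w0) is intransitive. Mapping every world to a single reflexive point • is a surjective bounded morphism; the reflexive point is not intransitive (R••∧R•• but R••).
So no modal formula (or set of formulas) defines exactly the intransitive frames.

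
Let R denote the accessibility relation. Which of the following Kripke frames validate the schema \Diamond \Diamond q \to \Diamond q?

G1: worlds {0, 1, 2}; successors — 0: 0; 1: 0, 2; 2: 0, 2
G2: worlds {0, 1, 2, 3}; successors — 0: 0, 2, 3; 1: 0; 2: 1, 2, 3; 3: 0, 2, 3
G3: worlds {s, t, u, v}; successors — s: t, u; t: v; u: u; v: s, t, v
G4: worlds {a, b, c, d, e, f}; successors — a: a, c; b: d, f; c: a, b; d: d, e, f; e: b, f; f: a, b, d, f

G1

Frame correspondent (Sahlqvist): \forall x \forall y (x R^2 y \to \exists w (y = w \wedge xRw)) — i.e. a generalized confluence (Geach) condition.
G1: ✓.
G2: fails — 0R²1 but no w with 1=w and 0Rw.
G3: fails — sR²v but no w with v=w and sRw.
G4: fails — aR²b but no w with b=w and aRw.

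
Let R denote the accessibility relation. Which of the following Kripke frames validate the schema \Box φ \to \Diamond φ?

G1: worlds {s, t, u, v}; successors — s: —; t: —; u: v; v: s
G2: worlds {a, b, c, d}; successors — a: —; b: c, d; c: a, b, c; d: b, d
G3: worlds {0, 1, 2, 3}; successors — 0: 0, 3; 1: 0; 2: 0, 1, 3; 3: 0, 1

G3

The schema corresponds to seriality: \forall x \exists y Rxy.
G1: fails — world s has no successor.
G2: fails — world a has no successor.
G3: ✓.
Valid on: G3.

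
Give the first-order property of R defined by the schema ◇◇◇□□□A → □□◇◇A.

∀x ∀y ∀z ((xR³y ∧ xR²z) → ∃w (yR³w ∧ zR²w))

This is a Sahlqvist (Geach-type) schema ◇^3□^3A → □^2◇^2A.
Minimal-valuation argument: fix x; take any y with xR^3y and any z with xR^2z. Set V(A) to the set of worlds R-reachable from y in exactly 3 steps. Then □^3A holds at y, so the antecedent holds at x; validity forces ◇^2A at z, giving a w with zR^2w and yR^3w.
First-order correspondent: ∀x ∀y ∀z ((xR³y ∧ xR²z) → ∃w (yR³w ∧ zR²w)).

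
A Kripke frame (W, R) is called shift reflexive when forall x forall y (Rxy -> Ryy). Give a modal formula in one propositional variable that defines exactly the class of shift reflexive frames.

□(□r → r)

A defining formula is □(□r → r) (the T□ axiom).
Suppose □(□r→r) is valid. Take Rxy and set V(r)={w : Ryw}. Then at y, □r holds; since □(□r→r) at x, □r→r at y, so r at y, i.e. Ryy.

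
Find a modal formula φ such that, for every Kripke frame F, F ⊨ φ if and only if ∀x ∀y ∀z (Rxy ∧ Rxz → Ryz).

A defining formula is ◇q → □◇q (the 5 axiom).
Suppose ◇q→□◇q is valid. Take Rxy, Rxz and set V(q)={y}. Then ◇q at x, so □◇q at x, so ◇q at z, so some w with Rzw has q; w=y, i.e. Rzy. By symmetry of the argument, Ryz.

◇q → □◇q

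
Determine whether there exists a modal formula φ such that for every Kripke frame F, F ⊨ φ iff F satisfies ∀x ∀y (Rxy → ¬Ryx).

No — not modally definable

Modal frame validity is preserved under surjective bounded morphisms.
The 5-cycle (worlds a,b,c,d,e with a→b→c→d→e→a) is asymmetric. Mapping every world to a single reflexive point • is a surjective bounded morphism, and the reflexive point is not asymmetric (R•• but asymmetry requires ¬R••).
So the class is not modally definable.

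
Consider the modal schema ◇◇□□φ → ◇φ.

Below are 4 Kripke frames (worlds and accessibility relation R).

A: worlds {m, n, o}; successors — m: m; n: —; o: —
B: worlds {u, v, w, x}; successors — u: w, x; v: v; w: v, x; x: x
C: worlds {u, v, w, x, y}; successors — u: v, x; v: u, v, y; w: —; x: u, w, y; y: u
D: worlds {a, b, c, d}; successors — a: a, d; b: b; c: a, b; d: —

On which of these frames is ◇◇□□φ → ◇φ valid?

A

The schema corresponds to a generalized confluence (Geach) condition: ∀x ∀y (xR²y → ∃w (yR²w ∧ xRw)).
A: condition met.
B: fails — uR²v but no t with vR²t and uRt.
C: fails — uR²w but no t with wR²t and uRt.
D: fails — aR²d but no w with dR²w and aRw.
Valid on: A.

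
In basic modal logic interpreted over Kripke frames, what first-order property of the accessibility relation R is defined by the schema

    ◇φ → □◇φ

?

This schema is the 5 axiom.
Its frame correspondent is the Euclidean property — ∀x ∀y ∀z (Rxy ∧ Rxz → Ryz).

the Euclidean property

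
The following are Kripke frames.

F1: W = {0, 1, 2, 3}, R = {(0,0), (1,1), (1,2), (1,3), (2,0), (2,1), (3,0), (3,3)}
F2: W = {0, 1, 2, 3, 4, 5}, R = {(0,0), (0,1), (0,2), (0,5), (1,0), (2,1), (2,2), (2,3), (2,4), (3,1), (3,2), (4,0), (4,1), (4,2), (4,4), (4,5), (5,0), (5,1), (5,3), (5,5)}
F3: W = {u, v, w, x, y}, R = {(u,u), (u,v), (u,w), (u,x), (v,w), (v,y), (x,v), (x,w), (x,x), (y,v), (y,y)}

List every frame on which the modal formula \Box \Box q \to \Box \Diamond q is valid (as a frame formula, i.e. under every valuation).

Frame correspondent (Sahlqvist): \forall x \forall z (xRz \to \exists w (x R^2 w \wedge zRw)) — i.e. a generalized confluence (Geach) condition.
F1: holds.
F2: holds.
F3: fails — uRw but no t with uR²t and wRt.
Valid on: F1, F2.

F1, F2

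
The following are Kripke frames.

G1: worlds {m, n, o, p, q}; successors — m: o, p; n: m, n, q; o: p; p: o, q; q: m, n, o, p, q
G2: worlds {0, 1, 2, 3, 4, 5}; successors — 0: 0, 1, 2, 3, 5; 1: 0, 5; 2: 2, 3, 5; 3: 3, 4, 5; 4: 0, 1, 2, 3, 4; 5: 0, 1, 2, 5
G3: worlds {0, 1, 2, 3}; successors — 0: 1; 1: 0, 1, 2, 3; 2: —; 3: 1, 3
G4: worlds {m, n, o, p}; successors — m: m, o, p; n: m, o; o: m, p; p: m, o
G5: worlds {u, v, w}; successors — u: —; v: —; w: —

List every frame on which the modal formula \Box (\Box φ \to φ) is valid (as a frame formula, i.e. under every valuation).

G5

This is the axiom for shift-reflexivity; its first-order frame correspondent is \forall x \forall y (Rxy \to Ryy).
G1: fails — Rop but not Rpp.
G2: fails — R01 but not R11.
G3: fails — R10 but not R00.
G4: fails — Rop but not Rpp.
G5: holds.
Valid on: G5.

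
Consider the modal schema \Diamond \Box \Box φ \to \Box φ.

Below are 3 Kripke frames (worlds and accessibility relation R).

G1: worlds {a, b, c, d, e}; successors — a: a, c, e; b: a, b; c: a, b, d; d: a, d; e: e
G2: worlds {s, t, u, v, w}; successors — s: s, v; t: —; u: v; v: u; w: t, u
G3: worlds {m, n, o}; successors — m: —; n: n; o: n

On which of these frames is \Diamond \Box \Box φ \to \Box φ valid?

G3

Frame correspondent (Sahlqvist): \forall x \forall y \forall z ((xRy \wedge xRz) \to \exists w (y R^2 w \wedge z = w)) — i.e. a generalized confluence (Geach) condition.
G1: fails — aRe, aRa but no w with eR²w and a=w.
G2: fails — sRv, sRs but no w* with vR²w* and s=w*.
G3: condition met.
Valid on: G3.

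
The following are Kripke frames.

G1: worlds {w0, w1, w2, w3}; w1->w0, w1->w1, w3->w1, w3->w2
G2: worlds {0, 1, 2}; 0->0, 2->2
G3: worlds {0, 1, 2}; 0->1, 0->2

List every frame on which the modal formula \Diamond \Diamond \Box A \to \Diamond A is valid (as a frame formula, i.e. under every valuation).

This is the axiom for a generalized confluence (Geach) condition; its first-order frame correspondent is \forall x \forall y (x R^2 y \to \exists w (yRw \wedge xRw)).
G1: fails — w1R²w0 but no w with w0Rw and w1Rw.
G2: holds.
G3: holds.
Valid on: G2, G3.

G2, G3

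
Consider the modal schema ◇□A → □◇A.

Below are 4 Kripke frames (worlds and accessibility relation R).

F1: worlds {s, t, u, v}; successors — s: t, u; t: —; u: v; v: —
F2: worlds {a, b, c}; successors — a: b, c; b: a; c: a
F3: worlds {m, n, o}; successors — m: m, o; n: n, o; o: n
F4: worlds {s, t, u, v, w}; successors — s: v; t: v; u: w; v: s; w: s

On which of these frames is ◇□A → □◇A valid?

This is the axiom for convergence; its first-order frame correspondent is ∀x ∀y ∀z (Rxy ∧ Rxz → ∃w (Ryw ∧ Rzw)).
F1: fails — Rsu and Rst but u and t have no common successor.
F2: ✓.
F3: fails — Rmo and Rmm but o and m have no common successor.
F4: ✓.

F2, F4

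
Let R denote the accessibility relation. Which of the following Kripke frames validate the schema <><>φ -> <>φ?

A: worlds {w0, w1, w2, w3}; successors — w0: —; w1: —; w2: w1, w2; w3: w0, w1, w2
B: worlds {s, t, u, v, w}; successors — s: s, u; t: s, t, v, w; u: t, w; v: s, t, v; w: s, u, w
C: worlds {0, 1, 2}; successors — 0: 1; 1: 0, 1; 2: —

A

Frame correspondent (Sahlqvist): forall x forall y forall z (Rxy & Ryz -> Rxz) — i.e. transitivity.
A: satisfies the condition.
B: fails — Ruw and Rwu but not Ruu.
C: fails — R01 and R10 but not R00.
Valid on: A.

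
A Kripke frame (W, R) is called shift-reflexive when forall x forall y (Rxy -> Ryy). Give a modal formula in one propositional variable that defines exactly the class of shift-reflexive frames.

The condition is shift-reflexivity. The T□ schema □(□s → s) defines it.
Suppose □(□s→s) is valid. Take Rxy and set V(s)={w : Ryw}. Then at y, □s holds; since □(□s→s) at x, □s→s at y, so s at y, i.e. Ryy.

□(□s → s)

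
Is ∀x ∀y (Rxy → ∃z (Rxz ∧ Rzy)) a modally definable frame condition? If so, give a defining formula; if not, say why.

Yes, by □□r → □r

This is a Sahlqvist condition; the C4 axiom □□r → □r defines it.
Suppose □□r→□r is valid. Take Rxy and set V(r)={w : xR²w}. Then □□r at x, so □r at x, so r at y, i.e. ∃z(Rxz∧Rzy).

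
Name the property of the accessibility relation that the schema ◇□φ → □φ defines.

The Euclidean property

Replacing φ by ¬φ and contraposing gives the equivalent schema ◇φ → □◇φ.
Suppose ◇φ→□◇φ is valid. Take Rxy, Rxz and set V(φ)={y}. Then ◇φ at x, so □◇φ at x, so ◇φ at z, so some w with Rzw has φ; w=y, i.e. Rzy. By symmetry of the argument, Ryz.
The converse is a direct semantic check.
Frame condition: ∀x ∀y ∀z (Rxy ∧ Rxz → Ryz).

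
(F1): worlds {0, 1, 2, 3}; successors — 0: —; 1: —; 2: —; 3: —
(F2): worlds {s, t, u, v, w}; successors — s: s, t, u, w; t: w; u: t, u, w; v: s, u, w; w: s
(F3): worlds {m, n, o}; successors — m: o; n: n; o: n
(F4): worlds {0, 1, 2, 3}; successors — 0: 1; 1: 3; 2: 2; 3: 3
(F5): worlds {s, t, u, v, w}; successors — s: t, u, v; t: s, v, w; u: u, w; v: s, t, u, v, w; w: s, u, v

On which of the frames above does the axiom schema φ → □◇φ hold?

Frame correspondent (Sahlqvist): ∀x ∀y (Rxy → Ryx) — i.e. symmetry.
(F1): ✓.
(F2): fails — Ruw but not Rwu.
(F3): fails — Ron but not Rno.
(F4): fails — R01 but not R10.
(F5): fails — Rvu but not Ruv.
Valid on: (F1).

(F1)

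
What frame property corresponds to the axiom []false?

□⊥ is valid iff no world has any successor (otherwise □⊥ fails at any world with one).

Emptiness of R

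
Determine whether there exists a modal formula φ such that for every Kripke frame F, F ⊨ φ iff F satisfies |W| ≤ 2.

Modal frame validity is preserved under disjoint unions.
Any modal formula valid on each of 3 disjoint one-world frames is valid on their disjoint union (validity is preserved under disjoint unions). Each one-world frame has |W|=1≤2, but the union has |W|=3.
So no modal formula (or set of formulas) defines exactly the |W|≤2 frames.

Not definable by any modal formula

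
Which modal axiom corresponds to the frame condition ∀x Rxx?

The condition is reflexivity. The T schema □p → p defines it.
Suppose □p→p is valid. At any x set V(p)={w : Rxw}. Then □p holds at x, so p holds at x, i.e. Rxx.

□p → p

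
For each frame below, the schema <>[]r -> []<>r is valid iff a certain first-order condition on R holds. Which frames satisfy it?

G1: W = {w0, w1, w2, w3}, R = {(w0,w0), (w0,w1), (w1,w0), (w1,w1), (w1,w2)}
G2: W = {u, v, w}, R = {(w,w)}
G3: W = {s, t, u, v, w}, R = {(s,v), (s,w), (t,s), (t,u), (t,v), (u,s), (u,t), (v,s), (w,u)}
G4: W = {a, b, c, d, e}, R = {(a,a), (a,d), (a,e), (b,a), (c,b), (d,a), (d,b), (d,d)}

Frame correspondent (Sahlqvist): forall x forall y forall z (Rxy & Rxz -> exists w (Ryw & Rzw)) — i.e. convergence.
G1: fails — Rw1w2 and Rw1w2 but w2 and w2 have no common successor.
G2: holds.
G3: fails — Rsv and Rsw but v and w have no common successor.
G4: fails — Rae and Rae but e and e have no common successor.

G2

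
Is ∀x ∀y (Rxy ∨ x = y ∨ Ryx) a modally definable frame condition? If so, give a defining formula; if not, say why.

Not modally definable

Modal frame validity is preserved under disjoint unions.
Take 2 disjoint single-world reflexive frames: each is trivially connected, but their disjoint union has 2 worlds with no edge between distinct components, so it is not connected.
Hence connectedness of R is not modally definable.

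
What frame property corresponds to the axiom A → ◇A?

Equivalently (dual form): □A → A.
Suppose □A→A is valid. At any x set V(A)={w : Rxw}. Then □A holds at x, so A holds at x, i.e. Rxx.

Reflexivity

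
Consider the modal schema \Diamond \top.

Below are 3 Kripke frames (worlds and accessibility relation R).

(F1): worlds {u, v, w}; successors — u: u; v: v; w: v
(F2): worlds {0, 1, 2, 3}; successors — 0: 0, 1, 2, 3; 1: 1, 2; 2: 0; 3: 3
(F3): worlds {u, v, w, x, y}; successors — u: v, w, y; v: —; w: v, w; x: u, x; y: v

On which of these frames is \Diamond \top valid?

(F1), (F2)

This is the axiom for seriality; its first-order frame correspondent is \forall x \exists y Rxy.
(F1): condition met.
(F2): condition met.
(F3): fails — world v has no successor.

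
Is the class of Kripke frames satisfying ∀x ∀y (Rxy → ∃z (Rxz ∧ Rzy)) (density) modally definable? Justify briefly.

Definable; □□q → □q defines it

This is a Sahlqvist condition; the C4 axiom □□q → □q defines it.
Suppose □□q→□q is valid. Take Rxy and set V(q)={w : xR²w}. Then □□q at x, so □q at x, so q at y, i.e. ∃z(Rxz∧Rzy).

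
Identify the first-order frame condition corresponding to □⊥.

□⊥ is valid iff no world has any successor (otherwise □⊥ fails at any world with one).
Conversely, on a frame with emptiness of R the schema holds at every world under every valuation.
So the correspondent is emptiness of R.

emptiness of R: ∀x ∀y ¬Rxy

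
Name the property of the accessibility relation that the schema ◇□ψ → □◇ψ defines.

Suppose ◇□ψ→□◇ψ is valid. Take Rxy, Rxz and set V(ψ)={w : Ryw}. Then □ψ at y so ◇□ψ at x, so □◇ψ at x, so ◇ψ at z, giving w with Rzw and Ryw.

Convergence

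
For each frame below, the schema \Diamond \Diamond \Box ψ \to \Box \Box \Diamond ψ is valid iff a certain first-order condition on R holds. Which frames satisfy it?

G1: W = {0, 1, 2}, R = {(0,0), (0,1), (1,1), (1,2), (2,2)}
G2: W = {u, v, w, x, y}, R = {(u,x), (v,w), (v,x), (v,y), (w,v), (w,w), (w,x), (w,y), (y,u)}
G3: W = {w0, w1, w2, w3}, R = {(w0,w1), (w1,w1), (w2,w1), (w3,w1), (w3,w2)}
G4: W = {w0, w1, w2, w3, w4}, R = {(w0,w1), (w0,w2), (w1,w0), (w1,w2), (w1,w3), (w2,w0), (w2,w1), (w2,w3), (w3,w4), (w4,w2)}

G3

This is the axiom for a generalized confluence (Geach) condition; its first-order frame correspondent is \forall x \forall y \forall z ((x R^2 y \wedge x R^2 z) \to \exists w (yRw \wedge zRw)).
G1: fails — 0R²0, 0R²2 but no w with 0Rw and 2Rw.
G2: fails — vR²u, vR²x but no t with uRt and xRt.
G3: ✓.
G4: fails — w0R²w0, w0R²w3 but no w with w0Rw and w3Rw.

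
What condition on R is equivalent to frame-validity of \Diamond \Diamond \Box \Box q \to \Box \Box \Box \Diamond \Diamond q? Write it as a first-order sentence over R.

This is a Sahlqvist (Geach-type) schema ◇^2□^2q → □^3◇^2q.
First-order correspondent: \forall x \forall y \forall z ((x R^2 y \wedge x R^3 z) \to \exists w (y R^2 w \wedge z R^2 w)).

\forall x \forall y \forall z ((x R^2 y \wedge x R^3 z) \to \exists w (y R^2 w \wedge z R^2 w))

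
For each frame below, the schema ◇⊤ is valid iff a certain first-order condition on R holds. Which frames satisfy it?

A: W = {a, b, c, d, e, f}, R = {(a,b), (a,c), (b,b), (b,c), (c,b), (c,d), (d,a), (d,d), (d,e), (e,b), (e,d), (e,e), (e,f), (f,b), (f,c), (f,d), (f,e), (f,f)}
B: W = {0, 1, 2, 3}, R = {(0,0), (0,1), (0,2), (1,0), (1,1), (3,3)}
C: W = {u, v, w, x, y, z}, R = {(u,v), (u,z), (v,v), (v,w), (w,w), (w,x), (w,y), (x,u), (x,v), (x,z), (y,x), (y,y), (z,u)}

This is the axiom for seriality; its first-order frame correspondent is ∀x ∃y Rxy.
A: holds.
B: fails — world 2 has no successor.
C: holds.

A, C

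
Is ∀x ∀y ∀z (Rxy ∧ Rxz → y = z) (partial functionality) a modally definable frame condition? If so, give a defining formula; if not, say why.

Yes: it is partial functionality, defined by the CD schema ◇p → □p.
Suppose ◇p→□p is valid. Take Rxy, Rxz and set V(p)={y}. Then ◇p at x, so □p at x, so p at z, i.e. z=y.

Yes, by ◇p → □p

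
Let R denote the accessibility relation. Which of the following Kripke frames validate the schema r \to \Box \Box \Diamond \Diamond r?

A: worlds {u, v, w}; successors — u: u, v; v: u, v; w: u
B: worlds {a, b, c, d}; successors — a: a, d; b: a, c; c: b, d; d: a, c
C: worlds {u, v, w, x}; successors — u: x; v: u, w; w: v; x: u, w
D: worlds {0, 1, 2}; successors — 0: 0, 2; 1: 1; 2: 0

The schema corresponds to a generalized confluence (Geach) condition: \forall x \forall z (x R^2 z \to \exists w (x = w \wedge z R^2 w)).
A: fails — wR²u but no t with w=t and uR²t.
B: fails — bR²a but no w with b=w and aR²w.
C: condition met.
D: condition met.

C, D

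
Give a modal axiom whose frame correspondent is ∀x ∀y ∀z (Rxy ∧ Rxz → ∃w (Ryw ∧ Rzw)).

◇□ψ → □◇ψ

A defining formula is ◇□ψ → □◇ψ (the .2 axiom).
Suppose ◇□ψ→□◇ψ is valid. Take Rxy, Rxz and set V(ψ)={w : Ryw}. Then □ψ at y so ◇□ψ at x, so □◇ψ at x, so ◇ψ at z, giving w with Rzw and Ryw.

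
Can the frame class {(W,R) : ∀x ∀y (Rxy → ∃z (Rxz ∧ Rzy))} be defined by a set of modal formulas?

Yes, by □□r → □r

This is a Sahlqvist condition; the C4 axiom □□r → □r defines it.
Suppose □□r→□r is valid. Take Rxy and set V(r)={w : xR²w}. Then □□r at x, so □r at x, so r at y, i.e. ∃z(Rxz∧Rzy).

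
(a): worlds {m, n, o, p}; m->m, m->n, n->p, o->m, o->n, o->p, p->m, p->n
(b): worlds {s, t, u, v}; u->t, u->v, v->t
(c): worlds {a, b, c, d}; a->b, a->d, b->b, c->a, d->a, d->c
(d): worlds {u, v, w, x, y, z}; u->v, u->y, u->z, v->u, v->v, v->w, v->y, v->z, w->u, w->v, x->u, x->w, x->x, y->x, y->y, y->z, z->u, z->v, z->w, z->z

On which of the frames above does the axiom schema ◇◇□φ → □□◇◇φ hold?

This is the axiom for a generalized confluence (Geach) condition; its first-order frame correspondent is ∀x ∀y ∀z ((xR²y ∧ xR²z) → ∃w (yRw ∧ zR²w)).
(a): fails — mR²n, mR²n but no w with nRw and nR²w.
(b): fails — uR²t, uR²t but no w with tRw and tR²w.
(c): fails — aR²c, aR²b but no w with cRw and bR²w.
(d): satisfies the condition.
Valid on: (d).

(d)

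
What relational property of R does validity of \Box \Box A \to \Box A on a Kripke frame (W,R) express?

This schema is the C4 axiom.
Its frame correspondent is density — \forall x \forall y (Rxy \to \exists z (Rxz \wedge Rzy)).

density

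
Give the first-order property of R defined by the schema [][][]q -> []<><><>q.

forall x forall z (xRz -> exists w (x R^3 w & z R^3 w))

This is a Sahlqvist (Geach-type) schema ◇^0□^3q → □^1◇^3q.
Minimal-valuation argument: fix x; take any y with xR^0y and any z with xR^1z. Set V(q) to the set of worlds R-reachable from y in exactly 3 steps. Then □^3q holds at y, so the antecedent holds at x; validity forces ◇^3q at z, giving a w with zR^3w and yR^3w.
First-order correspondent: forall x forall z (xRz -> exists w (x R^3 w & z R^3 w)).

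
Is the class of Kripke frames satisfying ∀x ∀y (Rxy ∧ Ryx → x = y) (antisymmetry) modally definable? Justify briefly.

Any modally definable frame class is closed under surjective bounded morphisms.
The 4-cycle (worlds 0,1,2,3 with 0→1→2→3→0) is antisymmetric. Sending even-indexed worlds to s and odd-indexed worlds to t is a surjective bounded morphism onto the two-world frame with s↔t, which is not antisymmetric.
Hence antisymmetry is not modally definable.

No — not modally definable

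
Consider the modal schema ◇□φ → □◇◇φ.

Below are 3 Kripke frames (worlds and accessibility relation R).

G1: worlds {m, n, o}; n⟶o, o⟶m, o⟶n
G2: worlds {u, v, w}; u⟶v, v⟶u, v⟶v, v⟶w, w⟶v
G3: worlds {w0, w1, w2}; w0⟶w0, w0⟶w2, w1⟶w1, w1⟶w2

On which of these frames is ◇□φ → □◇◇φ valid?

G2

This is the axiom for a generalized confluence (Geach) condition; its first-order frame correspondent is ∀x ∀y ∀z ((xRy ∧ xRz) → ∃w (yRw ∧ zR²w)).
G1: fails — nRo, nRo but no w with oRw and oR²w.
G2: condition met.
G3: fails — w0Rw0, w0Rw2 but no w with w0Rw and w2R²w.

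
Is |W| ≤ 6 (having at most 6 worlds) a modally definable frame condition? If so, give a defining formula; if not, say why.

If a class were modally definable it would be closed under disjoint unions (Goldblatt–Thomason).
Any modal formula valid on each of 7 disjoint one-world frames is valid on their disjoint union (validity is preserved under disjoint unions). Each one-world frame has |W|=1≤6, but the union has |W|=7.
Hence having at most 6 worlds is not modally definable.

No — not modally definable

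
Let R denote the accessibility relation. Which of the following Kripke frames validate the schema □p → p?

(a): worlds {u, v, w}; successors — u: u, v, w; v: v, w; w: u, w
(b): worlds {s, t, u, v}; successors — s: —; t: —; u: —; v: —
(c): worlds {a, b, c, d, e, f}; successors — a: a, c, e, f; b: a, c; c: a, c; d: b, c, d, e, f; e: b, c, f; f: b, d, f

(a)

The schema corresponds to reflexivity: ∀x Rxx.
(a): ✓.
(b): fails — world s does not see itself.
(c): fails — world b does not see itself.
Valid on: (a).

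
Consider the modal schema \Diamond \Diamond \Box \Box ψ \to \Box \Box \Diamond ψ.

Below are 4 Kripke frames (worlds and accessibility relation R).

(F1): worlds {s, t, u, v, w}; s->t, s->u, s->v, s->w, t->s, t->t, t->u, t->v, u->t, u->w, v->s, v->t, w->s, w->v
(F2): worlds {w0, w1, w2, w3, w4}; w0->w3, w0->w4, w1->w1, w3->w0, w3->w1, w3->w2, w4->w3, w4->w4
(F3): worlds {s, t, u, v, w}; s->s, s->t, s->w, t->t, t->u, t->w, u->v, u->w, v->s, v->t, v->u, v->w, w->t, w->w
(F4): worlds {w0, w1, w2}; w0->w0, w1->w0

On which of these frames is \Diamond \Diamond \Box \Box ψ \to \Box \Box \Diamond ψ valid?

Frame correspondent (Sahlqvist): \forall x \forall y \forall z ((x R^2 y \wedge x R^2 z) \to \exists w (y R^2 w \wedge zRw)) — i.e. a generalized confluence (Geach) condition.
(F1): satisfies the condition.
(F2): fails — w0R²w0, w0R²w2 but no w with w0R²w and w2Rw.
(F3): satisfies the condition.
(F4): satisfies the condition.

(F1), (F3), (F4)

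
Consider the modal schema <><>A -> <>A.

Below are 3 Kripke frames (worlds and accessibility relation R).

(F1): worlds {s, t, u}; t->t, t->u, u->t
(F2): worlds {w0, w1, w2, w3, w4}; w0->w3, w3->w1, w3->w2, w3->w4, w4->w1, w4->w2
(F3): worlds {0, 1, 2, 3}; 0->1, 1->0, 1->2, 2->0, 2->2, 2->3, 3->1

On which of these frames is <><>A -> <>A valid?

The schema corresponds to transitivity: forall x forall y forall z (Rxy & Ryz -> Rxz).
(F1): fails — Rut and Rtu but not Ruu.
(F2): fails — Rw0w3 and Rw3w1 but not Rw0w1.
(F3): fails — R10 and R01 but not R11.

none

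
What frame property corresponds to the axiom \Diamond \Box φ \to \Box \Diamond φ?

Convergence

This schema is the .2 axiom.
It corresponds to convergence: \forall x \forall y \forall z (Rxy \wedge Rxz \to \exists w (Ryw \wedge Rzw)).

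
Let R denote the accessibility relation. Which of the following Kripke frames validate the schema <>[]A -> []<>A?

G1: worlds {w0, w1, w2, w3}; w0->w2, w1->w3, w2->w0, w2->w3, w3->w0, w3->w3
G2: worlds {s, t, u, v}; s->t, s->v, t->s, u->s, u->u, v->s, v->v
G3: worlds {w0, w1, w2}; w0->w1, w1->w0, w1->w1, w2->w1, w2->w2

The schema corresponds to convergence: forall x forall y forall z (Rxy & Rxz -> exists w (Ryw & Rzw)).
G1: fails — Rw2w0 and Rw2w3 but w0 and w3 have no common successor.
G2: fails — Ruu and Rus but u and s have no common successor.
G3: condition met.

G3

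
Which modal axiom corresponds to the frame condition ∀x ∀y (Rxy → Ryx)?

This is symmetry; the standard corresponding axiom is B: q → □◇q.
Suppose q→□◇q is valid. Take Rxy and set V(q)={x}. Then q at x, so □◇q at x, so ◇q at y, so some z with Ryz has q; z=x, i.e. Ryx.

q → □◇q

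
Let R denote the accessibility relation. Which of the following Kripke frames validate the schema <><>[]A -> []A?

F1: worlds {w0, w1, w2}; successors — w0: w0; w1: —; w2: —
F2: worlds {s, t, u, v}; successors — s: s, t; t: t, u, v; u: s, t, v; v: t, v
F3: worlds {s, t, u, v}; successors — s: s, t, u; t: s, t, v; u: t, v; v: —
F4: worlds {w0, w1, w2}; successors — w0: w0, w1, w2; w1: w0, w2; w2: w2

F1

The schema corresponds to a generalized confluence (Geach) condition: forall x forall y forall z ((x R^2 y & xRz) -> exists w (yRw & z = w)).
F1: holds.
F2: fails — sR²t, sRs but no w with tRw and s=w.
F3: fails — sR²t, sRu but no w with tRw and u=w.
F4: fails — w0R²w1, w0Rw1 but no w with w1Rw and w1=w.
Valid on: F1.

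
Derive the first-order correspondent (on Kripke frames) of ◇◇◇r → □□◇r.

This is a Sahlqvist (Geach-type) schema ◇^3□^0r → □^2◇^1r.
Minimal-valuation argument: fix x; take any y with xR^3y and any z with xR^2z. Set V(r) to the set of worlds R-reachable from y in exactly 0 steps. Then □^0r holds at y, so the antecedent holds at x; validity forces ◇^1r at z, giving a w with zR^1w and yR^0w.
First-order correspondent: ∀x ∀y ∀z ((xR³y ∧ xR²z) → ∃w (y = w ∧ zRw)).

∀x ∀y ∀z ((xR³y ∧ xR²z) → ∃w (y = w ∧ zRw))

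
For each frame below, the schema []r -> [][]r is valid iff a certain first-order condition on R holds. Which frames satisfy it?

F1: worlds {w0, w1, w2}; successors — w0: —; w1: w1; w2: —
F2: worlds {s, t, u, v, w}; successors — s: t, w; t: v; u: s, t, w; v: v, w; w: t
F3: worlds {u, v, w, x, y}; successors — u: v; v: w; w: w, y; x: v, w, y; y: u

F1

Frame correspondent (Sahlqvist): forall x forall y forall z (Rxy & Ryz -> Rxz) — i.e. transitivity.
F1: ✓.
F2: fails — Rwt and Rtv but not Rwv.
F3: fails — Ruv and Rvw but not Ruw.
Valid on: F1.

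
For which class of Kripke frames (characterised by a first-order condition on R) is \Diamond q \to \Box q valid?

partial functionality: \forall x \forall y \forall z (Rxy \wedge Rxz \to y = z)

Suppose ◇q→□q is valid. Take Rxy, Rxz and set V(q)={y}. Then ◇q at x, so □q at x, so q at z, i.e. z=y.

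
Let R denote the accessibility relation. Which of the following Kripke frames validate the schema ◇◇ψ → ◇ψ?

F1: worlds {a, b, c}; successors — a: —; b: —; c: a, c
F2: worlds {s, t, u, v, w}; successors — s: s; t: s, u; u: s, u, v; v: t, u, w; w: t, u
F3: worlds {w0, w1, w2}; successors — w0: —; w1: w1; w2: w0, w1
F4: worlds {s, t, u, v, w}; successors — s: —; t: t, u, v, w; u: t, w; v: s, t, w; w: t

F1, F3

This is the axiom for transitivity; its first-order frame correspondent is ∀x ∀y ∀z (Rxy ∧ Ryz → Rxz).
F1: satisfies the condition.
F2: fails — Ruv and Rvt but not Rut.
F3: satisfies the condition.
F4: fails — Rwt and Rtv but not Rwv.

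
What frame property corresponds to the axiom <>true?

Seriality

This is a form of the D axiom.
It corresponds to seriality: forall x exists y Rxy.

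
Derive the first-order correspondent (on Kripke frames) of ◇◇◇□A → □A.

This is a Sahlqvist (Geach-type) schema ◇^3□^1A → □^1◇^0A.
First-order correspondent: ∀x ∀y ∀z ((xR³y ∧ xRz) → ∃w (yRw ∧ z = w)).

∀x ∀y ∀z ((xR³y ∧ xRz) → ∃w (yRw ∧ z = w))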